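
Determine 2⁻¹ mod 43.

22

By the extended Euclidean algorithm:
43 = 21·2 + 1
2 = 2·1 + 0
gcd(2, 43) = 1, so the inverse exists.
Bézout: 1 = 1·43 − 21·2.
So 2⁻¹ ≡ −21 ≡ 22 (mod 43).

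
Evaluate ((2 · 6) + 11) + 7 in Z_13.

4

2 · 6 = 12
12 + 11 = 23 ≡ 10 (mod 13)
10 + 7 = 17 ≡ 4 (mod 13)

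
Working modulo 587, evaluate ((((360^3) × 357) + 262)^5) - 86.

572

(360)^3 ≡ 66 (mod 587)
66 × 357 = 23562 ≡ 82 (mod 587)
82 + 262 = 344
(344)^5 ≡ 71 (mod 587)
71 - 86 = -15 ≡ 572 (mod 587)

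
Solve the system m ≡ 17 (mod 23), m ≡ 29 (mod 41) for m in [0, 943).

316

23⁻¹ mod 41: 23·25 ≡ 1 (mod 41), so 23⁻¹ ≡ 25.
m = 17 + 23·((29 − 17)·25 mod 41) = 17 + 23·13 = 316.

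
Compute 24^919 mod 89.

35

24^1 ≡ 24 (mod 89)
24^2 ≡ 24^2 = 576 ≡ 42 (mod 89)
24^4 ≡ 42^2 = 1764 ≡ 73 (mod 89)
24^8 ≡ 73^2 = 5329 ≡ 78 (mod 89)
24^16 ≡ 78^2 = 6084 ≡ 32 (mod 89)
24^32 ≡ 32^2 = 1024 ≡ 45 (mod 89)
24^64 ≡ 45^2 = 2025 ≡ 67 (mod 89)
24^128 ≡ 67^2 = 4489 ≡ 39 (mod 89)
24^256 ≡ 39^2 = 1521 ≡ 8 (mod 89)
24^512 ≡ 8^2 = 64 (mod 89)
24^919 = 24^512 * 24^256 * 24^128 * 24^16 * 24^4 * 24^2 * 24^1 ≡ 64 * 8 * 39 * 32 * 73 * 42 * 24 (mod 89).
Accumulate the product:
64 * 8 = 512 ≡ 67
67 * 39 = 2613 ≡ 32
32 * 32 = 1024 ≡ 45
45 * 73 = 3285 ≡ 81
81 * 42 = 3402 ≡ 20
20 * 24 = 480 ≡ 35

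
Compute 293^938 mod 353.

938 in binary is 1110101010, i.e. 938 = 512 + 256 + 128 + 32 + 8 + 2.
293^1 ≡ 293 (mod 353)
293^2 ≡ 293^2 = 85849 ≡ 70 (mod 353)
293^4 ≡ 70^2 = 4900 ≡ 311 (mod 353)
293^8 ≡ 311^2 = 96721 ≡ 352 (mod 353)
293^16 ≡ 352^2 = 123904 ≡ 1 (mod 353)
293^32 ≡ 1^2 = 1 (mod 353)
293^64 ≡ 1^2 = 1 (mod 353)
293^128 ≡ 1^2 = 1 (mod 353)
293^256 ≡ 1^2 = 1 (mod 353)
293^512 ≡ 1^2 = 1 (mod 353)
293^938 = 293^512 × 293^256 × 293^128 × 293^32 × 293^8 × 293^2 ≡ 1 × 1 × 1 × 1 × 352 × 70 (mod 353).
Accumulate the product:
1 × 1 = 1
1 × 1 = 1
1 × 1 = 1
1 × 352 = 352
352 × 70 = 24640 ≡ 283

283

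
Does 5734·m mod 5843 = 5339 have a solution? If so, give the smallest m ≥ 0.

gcd(5734, 5843) = 1, so a unique solution mod 5843 exists.
5734⁻¹ ≡ 2037 (mod 5843).
m ≡ 2037·5339 ≡ 1720 (mod 5843).

1720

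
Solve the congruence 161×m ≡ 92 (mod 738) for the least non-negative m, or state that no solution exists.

gcd(161, 738) = 1, so a unique solution mod 738 exists.
161⁻¹ ≡ 683 (mod 738).
m ≡ 683×92 ≡ 106 (mod 738).

106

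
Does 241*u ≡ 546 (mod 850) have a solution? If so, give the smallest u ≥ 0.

gcd(241, 850) = 1, so a unique solution mod 850 exists.
241⁻¹ ≡ 261 (mod 850).
u ≡ 261*546 ≡ 556 (mod 850).

556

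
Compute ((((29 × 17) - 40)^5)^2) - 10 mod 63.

62

29 × 17 = 493 ≡ 52 (mod 63)
52 - 40 = 12
(12)^5 ≡ 45 (mod 63)
(45)^2 ≡ 9 (mod 63)
9 - 10 = -1 ≡ 62 (mod 63)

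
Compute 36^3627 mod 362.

56

By square-and-multiply:
36^1 ≡ 36 (mod 362)
36^2 ≡ 36^2 = 1296 ≡ 210 (mod 362)
36^4 ≡ 210^2 = 44100 ≡ 298 (mod 362)
36^8 ≡ 298^2 = 88804 ≡ 114 (mod 362)
36^16 ≡ 114^2 = 12996 ≡ 326 (mod 362)
36^32 ≡ 326^2 = 106276 ≡ 210 (mod 362)
36^64 ≡ 210^2 = 44100 ≡ 298 (mod 362)
36^128 ≡ 298^2 = 88804 ≡ 114 (mod 362)
36^256 ≡ 114^2 = 12996 ≡ 326 (mod 362)
36^512 ≡ 326^2 = 106276 ≡ 210 (mod 362)
36^1024 ≡ 210^2 = 44100 ≡ 298 (mod 362)
36^2048 ≡ 298^2 = 88804 ≡ 114 (mod 362)
36^3627 = 36^2048 × 36^1024 × 36^512 × 36^32 × 36^8 × 36^2 × 36^1 ≡ 114 × 298 × 210 × 210 × 114 × 210 × 36 (mod 362).
Accumulate the product:
114 × 298 = 33972 ≡ 306
306 × 210 = 64260 ≡ 186
186 × 210 = 39060 ≡ 326
326 × 114 = 37164 ≡ 240
240 × 210 = 50400 ≡ 82
82 × 36 = 2952 ≡ 56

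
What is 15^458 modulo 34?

15^1 ≡ 15 (mod 34)
15^2 ≡ 15^2 = 225 ≡ 21 (mod 34)
15^4 ≡ 21^2 = 441 ≡ 33 (mod 34)
15^8 ≡ 33^2 = 1089 ≡ 1 (mod 34)
15^16 ≡ 1^2 = 1 (mod 34)
15^32 ≡ 1^2 = 1 (mod 34)
15^64 ≡ 1^2 = 1 (mod 34)
15^128 ≡ 1^2 = 1 (mod 34)
15^256 ≡ 1^2 = 1 (mod 34)
15^458 = 15^256 · 15^128 · 15^64 · 15^8 · 15^2 ≡ 1 · 1 · 1 · 1 · 21 (mod 34).
Accumulate the product:
1 · 1 = 1
1 · 1 = 1
1 · 1 = 1
1 · 21 = 21

21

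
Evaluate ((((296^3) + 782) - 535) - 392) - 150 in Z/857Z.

364

(296)^3 ≡ 659 (mod 857)
659 + 782 = 1441 ≡ 584 (mod 857)
584 - 535 = 49
49 - 392 = -343 ≡ 514 (mod 857)
514 - 150 = 364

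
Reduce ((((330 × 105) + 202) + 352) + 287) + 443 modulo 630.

24

330 × 105 = 34650 ≡ 0 (mod 630)
0 + 202 = 202
202 + 352 = 554
554 + 287 = 841 ≡ 211 (mod 630)
211 + 443 = 654 ≡ 24 (mod 630)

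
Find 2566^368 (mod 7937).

2226

Using repeated squaring:
368 in binary is 101110000, i.e. 368 = 256 + 64 + 32 + 16.
2566^1 ≡ 2566 (mod 7937)
2566^2 ≡ 2566^2 = 6584356 ≡ 4583 (mod 7937)
2566^4 ≡ 4583^2 = 21003889 ≡ 2587 (mod 7937)
2566^8 ≡ 2587^2 = 6692569 ≡ 1678 (mod 7937)
2566^16 ≡ 1678^2 = 2815684 ≡ 5986 (mod 7937)
2566^32 ≡ 5986^2 = 35832196 ≡ 4578 (mod 7937)
2566^64 ≡ 4578^2 = 20958084 ≡ 4404 (mod 7937)
2566^128 ≡ 4404^2 = 19395216 ≡ 5125 (mod 7937)
2566^256 ≡ 5125^2 = 26265625 ≡ 2092 (mod 7937)
2566^368 = 2566^256 · 2566^64 · 2566^32 · 2566^16 ≡ 2092 · 4404 · 4578 · 5986 (mod 7937).
Accumulate the product:
2092 · 4404 = 9213168 ≡ 6248
6248 · 4578 = 28603344 ≡ 6333
6333 · 5986 = 37909338 ≡ 2226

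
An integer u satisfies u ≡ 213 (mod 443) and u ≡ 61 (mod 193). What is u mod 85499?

56031

443⁻¹ mod 193: 443·149 ≡ 1 (mod 193), so 443⁻¹ ≡ 149.
u = 213 + 443·((61 − 213)·149 mod 193) = 213 + 443·126 = 56031.
Check: 56031 mod 443 = 213, 56031 mod 193 = 61. ✓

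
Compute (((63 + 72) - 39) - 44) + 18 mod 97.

70

63 + 72 = 135 ≡ 38 (mod 97)
38 - 39 = -1 ≡ 96 (mod 97)
96 - 44 = 52
52 + 18 = 70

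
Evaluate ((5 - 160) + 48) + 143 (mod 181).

5 - 160 = -155 ≡ 26 (mod 181)
26 + 48 = 74
74 + 143 = 217 ≡ 36 (mod 181)

36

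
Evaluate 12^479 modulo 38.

By square-and-multiply:
479 in binary is 111011111, i.e. 479 = 256 + 128 + 64 + 16 + 8 + 4 + 2 + 1.
12^1 ≡ 12 (mod 38)
12^2 ≡ 12^2 = 144 ≡ 30 (mod 38)
12^4 ≡ 30^2 = 900 ≡ 26 (mod 38)
12^8 ≡ 26^2 = 676 ≡ 30 (mod 38)
12^16 ≡ 30^2 = 900 ≡ 26 (mod 38)
12^32 ≡ 26^2 = 676 ≡ 30 (mod 38)
12^64 ≡ 30^2 = 900 ≡ 26 (mod 38)
12^128 ≡ 26^2 = 676 ≡ 30 (mod 38)
12^256 ≡ 30^2 = 900 ≡ 26 (mod 38)
12^479 = 12^256 · 12^128 · 12^64 · 12^16 · 12^8 · 12^4 · 12^2 · 12^1 ≡ 26 · 30 · 26 · 26 · 30 · 26 · 30 · 12 (mod 38).
Accumulate the product:
26 · 30 = 780 ≡ 20
20 · 26 = 520 ≡ 26
26 · 26 = 676 ≡ 30
30 · 30 = 900 ≡ 26
26 · 26 = 676 ≡ 30
30 · 30 = 900 ≡ 26
26 · 12 = 312 ≡ 8

8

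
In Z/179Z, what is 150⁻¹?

37

179 = 1*150 + 29
150 = 5*29 + 5
29 = 5*5 + 4
5 = 1*4 + 1
4 = 4*1 + 0
gcd(150, 179) = 1, so the inverse exists.
Bézout: 1 = −31*179 + 37*150.
So 150⁻¹ ≡ 37 (mod 179).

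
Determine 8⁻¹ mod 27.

By the extended Euclidean algorithm:
27 = 3·8 + 3
8 = 2·3 + 2
3 = 1·2 + 1
2 = 2·1 + 0
gcd(8, 27) = 1, so the inverse exists.
Back-substitute for 1:
1 = 1·3 − 1·2
  = −1·8 + 3·3
  = 3·27 − 10·8
So 8⁻¹ ≡ −10 ≡ 17 (mod 27).

17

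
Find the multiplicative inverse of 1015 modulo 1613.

1613 = 1*1015 + 598
1015 = 1*598 + 417
598 = 1*417 + 181
417 = 2*181 + 55
181 = 3*55 + 16
55 = 3*16 + 7
16 = 2*7 + 2
7 = 3*2 + 1
2 = 2*1 + 0
gcd(1015, 1613) = 1, so the inverse exists.
Back-substitute for 1:
1 = 1*7 − 3*2
  = −3*16 + 7*7
  = 7*55 − 24*16
  = −24*181 + 79*55
  = 79*417 − 182*181
  = −182*598 + 261*417
  = 261*1015 − 443*598
  = −443*1613 + 704*1015
So 1015⁻¹ ≡ 704 (mod 1613).

704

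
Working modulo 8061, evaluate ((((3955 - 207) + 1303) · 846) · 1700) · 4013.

3732

3955 - 207 = 3748
3748 + 1303 = 5051
5051 · 846 = 4273146 ≡ 816 (mod 8061)
816 · 1700 = 1387200 ≡ 708 (mod 8061)
708 · 4013 = 2841204 ≡ 3732 (mod 8061)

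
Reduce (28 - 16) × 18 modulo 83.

50

28 - 16 = 12
12 × 18 = 216 ≡ 50 (mod 83)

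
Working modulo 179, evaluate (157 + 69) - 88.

138

157 + 69 = 226 ≡ 47 (mod 179)
47 - 88 = -41 ≡ 138 (mod 179)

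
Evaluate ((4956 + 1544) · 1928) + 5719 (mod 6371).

5962

4956 + 1544 = 6500 ≡ 129 (mod 6371)
129 · 1928 = 248712 ≡ 243 (mod 6371)
243 + 5719 = 5962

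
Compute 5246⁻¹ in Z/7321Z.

4255

7321 = 1*5246 + 2075
5246 = 2*2075 + 1096
2075 = 1*1096 + 979
1096 = 1*979 + 117
979 = 8*117 + 43
117 = 2*43 + 31
43 = 1*31 + 12
31 = 2*12 + 7
12 = 1*7 + 5
7 = 1*5 + 2
5 = 2*2 + 1
2 = 2*1 + 0
gcd(5246, 7321) = 1, so the inverse exists.
Bézout: 1 = 2197*7321 − 3066*5246.
So 5246⁻¹ ≡ −3066 ≡ 4255 (mod 7321).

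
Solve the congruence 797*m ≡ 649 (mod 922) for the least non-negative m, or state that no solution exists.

gcd(797, 922) = 1, so a unique solution mod 922 exists.
797⁻¹ ≡ 59 (mod 922).
m ≡ 59*649 ≡ 489 (mod 922).

489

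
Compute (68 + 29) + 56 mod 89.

68 + 29 = 97 ≡ 8 (mod 89)
8 + 56 = 64

64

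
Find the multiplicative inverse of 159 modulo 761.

694

Apply the Euclidean algorithm and back-substitute:
761 = 4*159 + 125
159 = 1*125 + 34
125 = 3*34 + 23
34 = 1*23 + 11
23 = 2*11 + 1
11 = 11*1 + 0
gcd(159, 761) = 1, so the inverse exists.
Bézout: 1 = 14*761 − 67*159.
So 159⁻¹ ≡ −67 ≡ 694 (mod 761).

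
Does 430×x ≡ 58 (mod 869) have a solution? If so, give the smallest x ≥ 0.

gcd(430, 869) = 1, so a unique solution mod 869 exists.
430⁻¹ ≡ 386 (mod 869).
x ≡ 386×58 ≡ 663 (mod 869).

663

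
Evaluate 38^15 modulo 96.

32

Compute successive squares:
15 in binary is 1111, i.e. 15 = 8 + 4 + 2 + 1.
38^1 ≡ 38 (mod 96)
38^2 ≡ 38^2 = 1444 ≡ 4 (mod 96)
38^4 ≡ 4^2 = 16 (mod 96)
38^8 ≡ 16^2 = 256 ≡ 64 (mod 96)
38^15 = 38^8 · 38^4 · 38^2 · 38^1 ≡ 64 · 16 · 4 · 38 (mod 96).
Accumulate the product:
64 · 16 = 1024 ≡ 64
64 · 4 = 256 ≡ 64
64 · 38 = 2432 ≡ 32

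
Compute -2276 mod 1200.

124

-2276 = -2·1200 + 124, so -2276 ≡ 124 (mod 1200).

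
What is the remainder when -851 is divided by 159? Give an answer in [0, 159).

-851 = -6×159 + 103, so -851 ≡ 103 (mod 159).

103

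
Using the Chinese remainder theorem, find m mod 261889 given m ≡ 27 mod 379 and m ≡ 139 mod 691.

134193

379⁻¹ mod 691: 379·361 ≡ 1 (mod 691), so 379⁻¹ ≡ 361.
m = 27 + 379·((139 − 27)·361 mod 691) = 27 + 379·354 = 134193.
Check: 134193 mod 379 = 27, 134193 mod 691 = 139. ✓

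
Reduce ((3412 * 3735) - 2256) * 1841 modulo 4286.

1328

3412 * 3735 = 12743820 ≡ 1542 (mod 4286)
1542 - 2256 = -714 ≡ 3572 (mod 4286)
3572 * 1841 = 6576052 ≡ 1328 (mod 4286)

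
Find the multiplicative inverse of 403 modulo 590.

407

Run the extended Euclidean algorithm:
590 = 1*403 + 187
403 = 2*187 + 29
187 = 6*29 + 13
29 = 2*13 + 3
13 = 4*3 + 1
3 = 3*1 + 0
gcd(403, 590) = 1, so the inverse exists.
Back-substitute for 1:
1 = 1*13 − 4*3
  = −4*29 + 9*13
  = 9*187 − 58*29
  = −58*403 + 125*187
  = 125*590 − 183*403
So 403⁻¹ ≡ −183 ≡ 407 (mod 590).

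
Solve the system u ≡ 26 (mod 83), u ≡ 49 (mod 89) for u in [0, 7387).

83⁻¹ mod 89: 83×74 ≡ 1 (mod 89), so 83⁻¹ ≡ 74.
u = 26 + 83×((49 − 26)×74 mod 89) = 26 + 83×11 = 939.

939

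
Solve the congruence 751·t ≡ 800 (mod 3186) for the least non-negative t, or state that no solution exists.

1838

gcd(751, 3186) = 1, so a unique solution mod 3186 exists.
751⁻¹ ≡ 1663 (mod 3186).
t ≡ 1663·800 ≡ 1838 (mod 3186).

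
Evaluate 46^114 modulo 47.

By square-and-multiply:
114 in binary is 1110010, i.e. 114 = 64 + 32 + 16 + 2.
46^1 ≡ 46 (mod 47)
46^2 ≡ 46^2 = 2116 ≡ 1 (mod 47)
46^4 ≡ 1^2 = 1 (mod 47)
46^8 ≡ 1^2 = 1 (mod 47)
46^16 ≡ 1^2 = 1 (mod 47)
46^32 ≡ 1^2 = 1 (mod 47)
46^64 ≡ 1^2 = 1 (mod 47)
46^114 = 46^64 × 46^32 × 46^16 × 46^2 ≡ 1 × 1 × 1 × 1 (mod 47).
Accumulate the product:
1 × 1 = 1
1 × 1 = 1
1 × 1 = 1

1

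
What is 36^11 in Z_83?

38

36^1 ≡ 36 (mod 83)
36^2 ≡ 36^2 = 1296 ≡ 51 (mod 83)
36^4 ≡ 51^2 = 2601 ≡ 28 (mod 83)
36^8 ≡ 28^2 = 784 ≡ 37 (mod 83)
36^11 = 36^8 × 36^2 × 36^1 ≡ 37 × 51 × 36 (mod 83).
Accumulate the product:
37 × 51 = 1887 ≡ 61
61 × 36 = 2196 ≡ 38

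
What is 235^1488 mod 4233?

Using repeated squaring:
235^1 ≡ 235 (mod 4233)
235^2 ≡ 235^2 = 55225 ≡ 196 (mod 4233)
235^4 ≡ 196^2 = 38416 ≡ 319 (mod 4233)
235^8 ≡ 319^2 = 101761 ≡ 169 (mod 4233)
235^16 ≡ 169^2 = 28561 ≡ 3163 (mod 4233)
235^32 ≡ 3163^2 = 10004569 ≡ 1990 (mod 4233)
235^64 ≡ 1990^2 = 3960100 ≡ 2245 (mod 4233)
235^128 ≡ 2245^2 = 5040025 ≡ 2755 (mod 4233)
235^256 ≡ 2755^2 = 7590025 ≡ 256 (mod 4233)
235^512 ≡ 256^2 = 65536 ≡ 2041 (mod 4233)
235^1024 ≡ 2041^2 = 4165681 ≡ 409 (mod 4233)
235^1488 = 235^1024 * 235^256 * 235^128 * 235^64 * 235^16 ≡ 409 * 256 * 2755 * 2245 * 3163 (mod 4233).
Accumulate the product:
409 * 256 = 104704 ≡ 3112
3112 * 2755 = 8573560 ≡ 1735
1735 * 2245 = 3895075 ≡ 715
715 * 3163 = 2261545 ≡ 1123

1123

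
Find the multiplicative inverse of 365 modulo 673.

614

673 = 1×365 + 308
365 = 1×308 + 57
308 = 5×57 + 23
57 = 2×23 + 11
23 = 2×11 + 1
11 = 11×1 + 0
gcd(365, 673) = 1, so the inverse exists.
Bézout: 1 = 32×673 − 59×365.
So 365⁻¹ ≡ −59 ≡ 614 (mod 673).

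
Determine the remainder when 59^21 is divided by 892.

Compute successive squares:
59^1 ≡ 59 (mod 892)
59^2 ≡ 59^2 = 3481 ≡ 805 (mod 892)
59^4 ≡ 805^2 = 648025 ≡ 433 (mod 892)
59^8 ≡ 433^2 = 187489 ≡ 169 (mod 892)
59^16 ≡ 169^2 = 28561 ≡ 17 (mod 892)
59^21 = 59^16 · 59^4 · 59^1 ≡ 17 · 433 · 59 (mod 892).
Accumulate the product:
17 · 433 = 7361 ≡ 225
225 · 59 = 13275 ≡ 787

787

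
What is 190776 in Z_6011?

190776 = 31×6011 + 4435, so 190776 ≡ 4435 (mod 6011).

4435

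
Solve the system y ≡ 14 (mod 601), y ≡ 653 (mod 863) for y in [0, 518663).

601⁻¹ mod 863: 601·807 ≡ 1 (mod 863), so 601⁻¹ ≡ 807.
y = 14 + 601·((653 − 14)·807 mod 863) = 14 + 601·462 = 277676.

277676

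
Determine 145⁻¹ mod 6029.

5239

Run the extended Euclidean algorithm:
6029 = 41·145 + 84
145 = 1·84 + 61
84 = 1·61 + 23
61 = 2·23 + 15
23 = 1·15 + 8
15 = 1·8 + 7
8 = 1·7 + 1
7 = 7·1 + 0
gcd(145, 6029) = 1, so the inverse exists.
Bézout: 1 = 19·6029 − 790·145.
So 145⁻¹ ≡ −790 ≡ 5239 (mod 6029).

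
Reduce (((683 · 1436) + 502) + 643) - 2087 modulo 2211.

683 · 1436 = 980788 ≡ 1315 (mod 2211)
1315 + 502 = 1817
1817 + 643 = 2460 ≡ 249 (mod 2211)
249 - 2087 = -1838 ≡ 373 (mod 2211)

373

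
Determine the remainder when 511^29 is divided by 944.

943

By square-and-multiply:
29 in binary is 11101, i.e. 29 = 16 + 8 + 4 + 1.
511^1 ≡ 511 (mod 944)
511^2 ≡ 511^2 = 261121 ≡ 577 (mod 944)
511^4 ≡ 577^2 = 332929 ≡ 641 (mod 944)
511^8 ≡ 641^2 = 410881 ≡ 241 (mod 944)
511^16 ≡ 241^2 = 58081 ≡ 497 (mod 944)
511^29 = 511^16 × 511^8 × 511^4 × 511^1 ≡ 497 × 241 × 641 × 511 (mod 944).
Accumulate the product:
497 × 241 = 119777 ≡ 833
833 × 641 = 533953 ≡ 593
593 × 511 = 303023 ≡ 943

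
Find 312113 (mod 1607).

355

312113 = 194*1607 + 355, so 312113 ≡ 355 (mod 1607).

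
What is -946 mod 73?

-946 = -13·73 + 3, so -946 ≡ 3 (mod 73).

3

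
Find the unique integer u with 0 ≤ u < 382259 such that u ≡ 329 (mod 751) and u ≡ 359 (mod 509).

751⁻¹ mod 509: 751·61 ≡ 1 (mod 509), so 751⁻¹ ≡ 61.
u = 329 + 751·((359 − 329)·61 mod 509) = 329 + 751·303 = 227882.

227882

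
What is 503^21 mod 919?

21 in binary is 10101, i.e. 21 = 16 + 4 + 1.
503^1 ≡ 503 (mod 919)
503^2 ≡ 503^2 = 253009 ≡ 284 (mod 919)
503^4 ≡ 284^2 = 80656 ≡ 703 (mod 919)
503^8 ≡ 703^2 = 494209 ≡ 706 (mod 919)
503^16 ≡ 706^2 = 498436 ≡ 338 (mod 919)
503^21 = 503^16 · 503^4 · 503^1 ≡ 338 · 703 · 503 (mod 919).
Accumulate the product:
338 · 703 = 237614 ≡ 512
512 · 503 = 257536 ≡ 216

216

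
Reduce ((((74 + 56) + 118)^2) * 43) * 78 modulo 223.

74 + 56 = 130
130 + 118 = 248 ≡ 25 (mod 223)
(25)^2 ≡ 179 (mod 223)
179 * 43 = 7697 ≡ 115 (mod 223)
115 * 78 = 8970 ≡ 50 (mod 223)

50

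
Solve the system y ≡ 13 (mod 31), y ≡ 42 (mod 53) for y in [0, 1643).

943

31⁻¹ mod 53: 31×12 ≡ 1 (mod 53), so 31⁻¹ ≡ 12.
y = 13 + 31×((42 − 13)×12 mod 53) = 13 + 31×30 = 943.
Check: 943 mod 31 = 13, 943 mod 53 = 42. ✓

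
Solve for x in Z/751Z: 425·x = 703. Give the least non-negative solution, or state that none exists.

gcd(425, 751) = 1, so a unique solution mod 751 exists.
425⁻¹ ≡ 440 (mod 751).
x ≡ 440·703 ≡ 659 (mod 751).

659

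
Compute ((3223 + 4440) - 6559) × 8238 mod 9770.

8652

3223 + 4440 = 7663
7663 - 6559 = 1104
1104 × 8238 = 9094752 ≡ 8652 (mod 9770)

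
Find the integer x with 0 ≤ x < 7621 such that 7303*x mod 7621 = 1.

7621 = 1*7303 + 318
7303 = 22*318 + 307
318 = 1*307 + 11
307 = 27*11 + 10
11 = 1*10 + 1
10 = 10*1 + 0
gcd(7303, 7621) = 1, so the inverse exists.
Back-substitute for 1:
1 = 1*11 − 1*10
  = −1*307 + 28*11
  = 28*318 − 29*307
  = −29*7303 + 666*318
  = 666*7621 − 695*7303
So 7303⁻¹ ≡ −695 ≡ 6926 (mod 7621).

6926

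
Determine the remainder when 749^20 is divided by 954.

20 in binary is 10100, i.e. 20 = 16 + 4.
749^1 ≡ 749 (mod 954)
749^2 ≡ 749^2 = 561001 ≡ 49 (mod 954)
749^4 ≡ 49^2 = 2401 ≡ 493 (mod 954)
749^8 ≡ 493^2 = 243049 ≡ 733 (mod 954)
749^16 ≡ 733^2 = 537289 ≡ 187 (mod 954)
749^20 = 749^16 · 749^4 ≡ 187 · 493 (mod 954).
187 · 493 = 92191 ≡ 607 (mod 954).

607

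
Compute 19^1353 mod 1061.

Compute successive squares:
1353 in binary is 10101001001, i.e. 1353 = 1024 + 256 + 64 + 8 + 1.
19^1 ≡ 19 (mod 1061)
19^2 ≡ 19^2 = 361 (mod 1061)
19^4 ≡ 361^2 = 130321 ≡ 879 (mod 1061)
19^8 ≡ 879^2 = 772641 ≡ 233 (mod 1061)
19^16 ≡ 233^2 = 54289 ≡ 178 (mod 1061)
19^32 ≡ 178^2 = 31684 ≡ 915 (mod 1061)
19^64 ≡ 915^2 = 837225 ≡ 96 (mod 1061)
19^128 ≡ 96^2 = 9216 ≡ 728 (mod 1061)
19^256 ≡ 728^2 = 529984 ≡ 545 (mod 1061)
19^512 ≡ 545^2 = 297025 ≡ 1006 (mod 1061)
19^1024 ≡ 1006^2 = 1012036 ≡ 903 (mod 1061)
19^1353 = 19^1024 * 19^256 * 19^64 * 19^8 * 19^1 ≡ 903 * 545 * 96 * 233 * 19 (mod 1061).
Accumulate the product:
903 * 545 = 492135 ≡ 892
892 * 96 = 85632 ≡ 752
752 * 233 = 175216 ≡ 151
151 * 19 = 2869 ≡ 747

747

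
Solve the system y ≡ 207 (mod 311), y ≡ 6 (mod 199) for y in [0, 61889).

52144

311⁻¹ mod 199: 311·16 ≡ 1 (mod 199), so 311⁻¹ ≡ 16.
y = 207 + 311·((6 − 207)·16 mod 199) = 207 + 311·167 = 52144.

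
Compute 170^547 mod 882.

170

170^1 ≡ 170 (mod 882)
170^2 ≡ 170^2 = 28900 ≡ 676 (mod 882)
170^4 ≡ 676^2 = 456976 ≡ 100 (mod 882)
170^8 ≡ 100^2 = 10000 ≡ 298 (mod 882)
170^16 ≡ 298^2 = 88804 ≡ 604 (mod 882)
170^32 ≡ 604^2 = 364816 ≡ 550 (mod 882)
170^64 ≡ 550^2 = 302500 ≡ 856 (mod 882)
170^128 ≡ 856^2 = 732736 ≡ 676 (mod 882)
170^256 ≡ 676^2 = 456976 ≡ 100 (mod 882)
170^512 ≡ 100^2 = 10000 ≡ 298 (mod 882)
170^547 = 170^512 · 170^32 · 170^2 · 170^1 ≡ 298 · 550 · 676 · 170 (mod 882).
Accumulate the product:
298 · 550 = 163900 ≡ 730
730 · 676 = 493480 ≡ 442
442 · 170 = 75140 ≡ 170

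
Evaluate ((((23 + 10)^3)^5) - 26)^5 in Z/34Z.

23 + 10 = 33
(33)^3 ≡ 33 (mod 34)
(33)^5 ≡ 33 (mod 34)
33 - 26 = 7
(7)^5 ≡ 11 (mod 34)

11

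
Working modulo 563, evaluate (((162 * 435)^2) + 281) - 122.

162 * 435 = 70470 ≡ 95 (mod 563)
(95)^2 ≡ 17 (mod 563)
17 + 281 = 298
298 - 122 = 176

176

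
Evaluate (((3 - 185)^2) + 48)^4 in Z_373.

3 - 185 = -182 ≡ 191 (mod 373)
(191)^2 ≡ 300 (mod 373)
300 + 48 = 348
(348)^4 ≡ 94 (mod 373)

94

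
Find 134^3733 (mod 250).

3733 in binary is 111010010101, i.e. 3733 = 2048 + 1024 + 512 + 128 + 16 + 4 + 1.
134^1 ≡ 134 (mod 250)
134^2 ≡ 134^2 = 17956 ≡ 206 (mod 250)
134^4 ≡ 206^2 = 42436 ≡ 186 (mod 250)
134^8 ≡ 186^2 = 34596 ≡ 96 (mod 250)
134^16 ≡ 96^2 = 9216 ≡ 216 (mod 250)
134^32 ≡ 216^2 = 46656 ≡ 156 (mod 250)
134^64 ≡ 156^2 = 24336 ≡ 86 (mod 250)
134^128 ≡ 86^2 = 7396 ≡ 146 (mod 250)
134^256 ≡ 146^2 = 21316 ≡ 66 (mod 250)
134^512 ≡ 66^2 = 4356 ≡ 106 (mod 250)
134^1024 ≡ 106^2 = 11236 ≡ 236 (mod 250)
134^2048 ≡ 236^2 = 55696 ≡ 196 (mod 250)
134^3733 = 134^2048 * 134^1024 * 134^512 * 134^128 * 134^16 * 134^4 * 134^1 ≡ 196 * 236 * 106 * 146 * 216 * 186 * 134 (mod 250).
Accumulate the product:
196 * 236 = 46256 ≡ 6
6 * 106 = 636 ≡ 136
136 * 146 = 19856 ≡ 106
106 * 216 = 22896 ≡ 146
146 * 186 = 27156 ≡ 156
156 * 134 = 20904 ≡ 154

154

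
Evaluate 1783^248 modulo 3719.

Compute successive squares:
248 in binary is 11111000, i.e. 248 = 128 + 64 + 32 + 16 + 8.
1783^1 ≡ 1783 (mod 3719)
1783^2 ≡ 1783^2 = 3179089 ≡ 3063 (mod 3719)
1783^4 ≡ 3063^2 = 9381969 ≡ 2651 (mod 3719)
1783^8 ≡ 2651^2 = 7027801 ≡ 2610 (mod 3719)
1783^16 ≡ 2610^2 = 6812100 ≡ 2611 (mod 3719)
1783^32 ≡ 2611^2 = 6817321 ≡ 394 (mod 3719)
1783^64 ≡ 394^2 = 155236 ≡ 2757 (mod 3719)
1783^128 ≡ 2757^2 = 7601049 ≡ 3132 (mod 3719)
1783^248 = 1783^128 * 1783^64 * 1783^32 * 1783^16 * 1783^8 ≡ 3132 * 2757 * 394 * 2611 * 2610 (mod 3719).
Accumulate the product:
3132 * 2757 = 8634924 ≡ 3125
3125 * 394 = 1231250 ≡ 261
261 * 2611 = 681471 ≡ 894
894 * 2610 = 2333340 ≡ 1527

1527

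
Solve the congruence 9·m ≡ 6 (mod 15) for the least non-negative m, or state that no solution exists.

gcd(9, 15) = 3, and 3 | 6, so solutions exist.
Divide through by 3: 3·m ≡ 2 (mod 5).
3⁻¹ ≡ 2 (mod 5).
m ≡ 2·2 ≡ 4 (mod 5).
The smallest non-negative solution is m = 4.

4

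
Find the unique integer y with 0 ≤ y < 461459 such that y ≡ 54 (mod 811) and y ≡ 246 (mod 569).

811⁻¹ mod 569: 811×87 ≡ 1 (mod 569), so 811⁻¹ ≡ 87.
y = 54 + 811×((246 − 54)×87 mod 569) = 54 + 811×203 = 164687.

164687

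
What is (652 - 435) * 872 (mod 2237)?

1316

652 - 435 = 217
217 * 872 = 189224 ≡ 1316 (mod 2237)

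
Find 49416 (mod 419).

393

49416 = 117×419 + 393, so 49416 ≡ 393 (mod 419).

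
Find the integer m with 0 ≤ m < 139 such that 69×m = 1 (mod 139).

137

139 = 2·69 + 1
69 = 69·1 + 0
gcd(69, 139) = 1, so the inverse exists.
Back-substitute for 1:
1 = 1·139 − 2·69
So 69⁻¹ ≡ −2 ≡ 137 (mod 139).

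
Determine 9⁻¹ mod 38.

Apply the Euclidean algorithm and back-substitute:
38 = 4×9 + 2
9 = 4×2 + 1
2 = 2×1 + 0
gcd(9, 38) = 1, so the inverse exists.
Bézout: 1 = −4×38 + 17×9.
So 9⁻¹ ≡ 17 (mod 38).

17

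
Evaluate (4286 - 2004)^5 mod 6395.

5017

4286 - 2004 = 2282
(2282)^5 ≡ 5017 (mod 6395)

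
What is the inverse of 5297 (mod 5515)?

Run the extended Euclidean algorithm:
5515 = 1*5297 + 218
5297 = 24*218 + 65
218 = 3*65 + 23
65 = 2*23 + 19
23 = 1*19 + 4
19 = 4*4 + 3
4 = 1*3 + 1
3 = 3*1 + 0
gcd(5297, 5515) = 1, so the inverse exists.
Bézout: 1 = 1385*5515 − 1442*5297.
So 5297⁻¹ ≡ −1442 ≡ 4073 (mod 5515).

4073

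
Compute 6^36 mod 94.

Using repeated squaring:
36 in binary is 100100, i.e. 36 = 32 + 4.
6^1 ≡ 6 (mod 94)
6^2 ≡ 6^2 = 36 (mod 94)
6^4 ≡ 36^2 = 1296 ≡ 74 (mod 94)
6^8 ≡ 74^2 = 5476 ≡ 24 (mod 94)
6^16 ≡ 24^2 = 576 ≡ 12 (mod 94)
6^32 ≡ 12^2 = 144 ≡ 50 (mod 94)
6^36 = 6^32 × 6^4 ≡ 50 × 74 (mod 94).
50 × 74 = 3700 ≡ 34 (mod 94).

34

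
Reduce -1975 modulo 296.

97

-1975 = -7·296 + 97, so -1975 ≡ 97 (mod 296).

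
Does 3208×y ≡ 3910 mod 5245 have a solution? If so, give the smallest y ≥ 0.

580

gcd(3208, 5245) = 1, so a unique solution mod 5245 exists.
3208⁻¹ ≡ 4282 (mod 5245).
y ≡ 4282×3910 ≡ 580 (mod 5245).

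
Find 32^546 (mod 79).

1

By square-and-multiply:
546 in binary is 1000100010, i.e. 546 = 512 + 32 + 2.
32^1 ≡ 32 (mod 79)
32^2 ≡ 32^2 = 1024 ≡ 76 (mod 79)
32^4 ≡ 76^2 = 5776 ≡ 9 (mod 79)
32^8 ≡ 9^2 = 81 ≡ 2 (mod 79)
32^16 ≡ 2^2 = 4 (mod 79)
32^32 ≡ 4^2 = 16 (mod 79)
32^64 ≡ 16^2 = 256 ≡ 19 (mod 79)
32^128 ≡ 19^2 = 361 ≡ 45 (mod 79)
32^256 ≡ 45^2 = 2025 ≡ 50 (mod 79)
32^512 ≡ 50^2 = 2500 ≡ 51 (mod 79)
32^546 = 32^512 × 32^32 × 32^2 ≡ 51 × 16 × 76 (mod 79).
Accumulate the product:
51 × 16 = 816 ≡ 26
26 × 76 = 1976 ≡ 1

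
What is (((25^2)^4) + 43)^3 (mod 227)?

(25)^2 ≡ 171 (mod 227)
(171)^4 ≡ 175 (mod 227)
175 + 43 = 218
(218)^3 ≡ 179 (mod 227)

179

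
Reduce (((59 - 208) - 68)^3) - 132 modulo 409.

59 - 208 = -149 ≡ 260 (mod 409)
260 - 68 = 192
(192)^3 ≡ 143 (mod 409)
143 - 132 = 11

11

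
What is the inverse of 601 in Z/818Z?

818 = 1·601 + 217
601 = 2·217 + 167
217 = 1·167 + 50
167 = 3·50 + 17
50 = 2·17 + 16
17 = 1·16 + 1
16 = 16·1 + 0
gcd(601, 818) = 1, so the inverse exists.
Bézout: 1 = −36·818 + 49·601.
So 601⁻¹ ≡ 49 (mod 818).

49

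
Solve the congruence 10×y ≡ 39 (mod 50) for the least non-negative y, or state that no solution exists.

no solution

gcd(10, 50) = 10, and 10 does not divide 39.
So the congruence has no solution.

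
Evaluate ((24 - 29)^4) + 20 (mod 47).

24 - 29 = -5 ≡ 42 (mod 47)
(42)^4 ≡ 14 (mod 47)
14 + 20 = 34

34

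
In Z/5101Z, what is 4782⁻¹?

5101 = 1×4782 + 319
4782 = 14×319 + 316
319 = 1×316 + 3
316 = 105×3 + 1
3 = 3×1 + 0
gcd(4782, 5101) = 1, so the inverse exists.
Back-substitute for 1:
1 = 1×316 − 105×3
  = −105×319 + 106×316
  = 106×4782 − 1589×319
  = −1589×5101 + 1695×4782
So 4782⁻¹ ≡ 1695 (mod 5101).

1695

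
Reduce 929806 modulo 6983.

929806 = 133*6983 + 1067, so 929806 ≡ 1067 (mod 6983).

1067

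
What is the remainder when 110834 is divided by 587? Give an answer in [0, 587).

110834 = 188*587 + 478, so 110834 ≡ 478 (mod 587).

478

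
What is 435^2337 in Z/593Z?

31

Using repeated squaring:
2337 in binary is 100100100001, i.e. 2337 = 2048 + 256 + 32 + 1.
435^1 ≡ 435 (mod 593)
435^2 ≡ 435^2 = 189225 ≡ 58 (mod 593)
435^4 ≡ 58^2 = 3364 ≡ 399 (mod 593)
435^8 ≡ 399^2 = 159201 ≡ 277 (mod 593)
435^16 ≡ 277^2 = 76729 ≡ 232 (mod 593)
435^32 ≡ 232^2 = 53824 ≡ 454 (mod 593)
435^64 ≡ 454^2 = 206116 ≡ 345 (mod 593)
435^128 ≡ 345^2 = 119025 ≡ 425 (mod 593)
435^256 ≡ 425^2 = 180625 ≡ 353 (mod 593)
435^512 ≡ 353^2 = 124609 ≡ 79 (mod 593)
435^1024 ≡ 79^2 = 6241 ≡ 311 (mod 593)
435^2048 ≡ 311^2 = 96721 ≡ 62 (mod 593)
435^2337 = 435^2048 · 435^256 · 435^32 · 435^1 ≡ 62 · 353 · 454 · 435 (mod 593).
Accumulate the product:
62 · 353 = 21886 ≡ 538
538 · 454 = 244252 ≡ 529
529 · 435 = 230115 ≡ 31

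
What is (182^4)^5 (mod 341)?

1

(182)^4 ≡ 163 (mod 341)
(163)^5 ≡ 1 (mod 341)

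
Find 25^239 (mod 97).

By square-and-multiply:
239 in binary is 11101111, i.e. 239 = 128 + 64 + 32 + 8 + 4 + 2 + 1.
25^1 ≡ 25 (mod 97)
25^2 ≡ 25^2 = 625 ≡ 43 (mod 97)
25^4 ≡ 43^2 = 1849 ≡ 6 (mod 97)
25^8 ≡ 6^2 = 36 (mod 97)
25^16 ≡ 36^2 = 1296 ≡ 35 (mod 97)
25^32 ≡ 35^2 = 1225 ≡ 61 (mod 97)
25^64 ≡ 61^2 = 3721 ≡ 35 (mod 97)
25^128 ≡ 35^2 = 1225 ≡ 61 (mod 97)
25^239 = 25^128 · 25^64 · 25^32 · 25^8 · 25^4 · 25^2 · 25^1 ≡ 61 · 35 · 61 · 36 · 6 · 43 · 25 (mod 97).
Accumulate the product:
61 · 35 = 2135 ≡ 1
1 · 61 = 61
61 · 36 = 2196 ≡ 62
62 · 6 = 372 ≡ 81
81 · 43 = 3483 ≡ 88
88 · 25 = 2200 ≡ 66

66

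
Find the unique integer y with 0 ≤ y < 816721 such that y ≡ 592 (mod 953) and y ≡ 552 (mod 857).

68255

953⁻¹ mod 857: 953×491 ≡ 1 (mod 857), so 953⁻¹ ≡ 491.
y = 592 + 953×((552 − 592)×491 mod 857) = 592 + 953×71 = 68255.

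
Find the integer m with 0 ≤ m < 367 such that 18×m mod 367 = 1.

102

By the extended Euclidean algorithm:
367 = 20·18 + 7
18 = 2·7 + 4
7 = 1·4 + 3
4 = 1·3 + 1
3 = 3·1 + 0
gcd(18, 367) = 1, so the inverse exists.
Bézout: 1 = −5·367 + 102·18.
So 18⁻¹ ≡ 102 (mod 367).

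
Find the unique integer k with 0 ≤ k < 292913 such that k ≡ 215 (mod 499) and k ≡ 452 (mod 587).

22171

499⁻¹ mod 587: 499·20 ≡ 1 (mod 587), so 499⁻¹ ≡ 20.
k = 215 + 499·((452 − 215)·20 mod 587) = 215 + 499·44 = 22171.
Check: 22171 mod 499 = 215, 22171 mod 587 = 452. ✓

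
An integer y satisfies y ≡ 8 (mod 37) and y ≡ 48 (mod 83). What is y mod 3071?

1044

37⁻¹ mod 83: 37×9 ≡ 1 (mod 83), so 37⁻¹ ≡ 9.
y = 8 + 37×((48 − 8)×9 mod 83) = 8 + 37×28 = 1044.
Check: 1044 mod 37 = 8, 1044 mod 83 = 48. ✓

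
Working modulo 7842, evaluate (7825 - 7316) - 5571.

2780

7825 - 7316 = 509
509 - 5571 = -5062 ≡ 2780 (mod 7842)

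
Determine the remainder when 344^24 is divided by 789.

46

24 in binary is 11000, i.e. 24 = 16 + 8.
344^1 ≡ 344 (mod 789)
344^2 ≡ 344^2 = 118336 ≡ 775 (mod 789)
344^4 ≡ 775^2 = 600625 ≡ 196 (mod 789)
344^8 ≡ 196^2 = 38416 ≡ 544 (mod 789)
344^16 ≡ 544^2 = 295936 ≡ 61 (mod 789)
344^24 = 344^16 * 344^8 ≡ 61 * 544 (mod 789).
61 * 544 = 33184 ≡ 46 (mod 789).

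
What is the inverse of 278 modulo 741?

Apply the Euclidean algorithm and back-substitute:
741 = 2×278 + 185
278 = 1×185 + 93
185 = 1×93 + 92
93 = 1×92 + 1
92 = 92×1 + 0
gcd(278, 741) = 1, so the inverse exists.
Back-substitute for 1:
1 = 1×93 − 1×92
  = −1×185 + 2×93
  = 2×278 − 3×185
  = −3×741 + 8×278
So 278⁻¹ ≡ 8 (mod 741).

8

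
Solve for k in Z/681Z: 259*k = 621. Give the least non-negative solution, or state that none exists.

gcd(259, 681) = 1, so a unique solution mod 681 exists.
259⁻¹ ≡ 376 (mod 681).
k ≡ 376*621 ≡ 594 (mod 681).

594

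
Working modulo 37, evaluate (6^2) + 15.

14

(6)^2 ≡ 36 (mod 37)
36 + 15 = 51 ≡ 14 (mod 37)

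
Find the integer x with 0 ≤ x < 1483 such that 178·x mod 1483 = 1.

Apply the Euclidean algorithm and back-substitute:
1483 = 8*178 + 59
178 = 3*59 + 1
59 = 59*1 + 0
gcd(178, 1483) = 1, so the inverse exists.
Bézout: 1 = −3*1483 + 25*178.
So 178⁻¹ ≡ 25 (mod 1483).

25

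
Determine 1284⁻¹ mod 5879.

5879 = 4*1284 + 743
1284 = 1*743 + 541
743 = 1*541 + 202
541 = 2*202 + 137
202 = 1*137 + 65
137 = 2*65 + 7
65 = 9*7 + 2
7 = 3*2 + 1
2 = 2*1 + 0
gcd(1284, 5879) = 1, so the inverse exists.
Bézout: 1 = −553*5879 + 2532*1284.
So 1284⁻¹ ≡ 2532 (mod 5879).

2532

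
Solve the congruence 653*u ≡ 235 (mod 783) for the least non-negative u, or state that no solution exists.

209

gcd(653, 783) = 1, so a unique solution mod 783 exists.
653⁻¹ ≡ 524 (mod 783).
u ≡ 524*235 ≡ 209 (mod 783).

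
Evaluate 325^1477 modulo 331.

312

325^1 ≡ 325 (mod 331)
325^2 ≡ 325^2 = 105625 ≡ 36 (mod 331)
325^4 ≡ 36^2 = 1296 ≡ 303 (mod 331)
325^8 ≡ 303^2 = 91809 ≡ 122 (mod 331)
325^16 ≡ 122^2 = 14884 ≡ 320 (mod 331)
325^32 ≡ 320^2 = 102400 ≡ 121 (mod 331)
325^64 ≡ 121^2 = 14641 ≡ 77 (mod 331)
325^128 ≡ 77^2 = 5929 ≡ 302 (mod 331)
325^256 ≡ 302^2 = 91204 ≡ 179 (mod 331)
325^512 ≡ 179^2 = 32041 ≡ 265 (mod 331)
325^1024 ≡ 265^2 = 70225 ≡ 53 (mod 331)
325^1477 = 325^1024 · 325^256 · 325^128 · 325^64 · 325^4 · 325^1 ≡ 53 · 179 · 302 · 77 · 303 · 325 (mod 331).
Accumulate the product:
53 · 179 = 9487 ≡ 219
219 · 302 = 66138 ≡ 269
269 · 77 = 20713 ≡ 191
191 · 303 = 57873 ≡ 279
279 · 325 = 90675 ≡ 312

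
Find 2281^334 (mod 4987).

737

By square-and-multiply:
334 in binary is 101001110, i.e. 334 = 256 + 64 + 8 + 4 + 2.
2281^1 ≡ 2281 (mod 4987)
2281^2 ≡ 2281^2 = 5202961 ≡ 1520 (mod 4987)
2281^4 ≡ 1520^2 = 2310400 ≡ 1419 (mod 4987)
2281^8 ≡ 1419^2 = 2013561 ≡ 3800 (mod 4987)
2281^16 ≡ 3800^2 = 14440000 ≡ 2635 (mod 4987)
2281^32 ≡ 2635^2 = 6943225 ≡ 1321 (mod 4987)
2281^64 ≡ 1321^2 = 1745041 ≡ 4578 (mod 4987)
2281^128 ≡ 4578^2 = 20958084 ≡ 2710 (mod 4987)
2281^256 ≡ 2710^2 = 7344100 ≡ 3236 (mod 4987)
2281^334 = 2281^256 * 2281^64 * 2281^8 * 2281^4 * 2281^2 ≡ 3236 * 4578 * 3800 * 1419 * 1520 (mod 4987).
Accumulate the product:
3236 * 4578 = 14814408 ≡ 3018
3018 * 3800 = 11468400 ≡ 3287
3287 * 1419 = 4664253 ≡ 1408
1408 * 1520 = 2140160 ≡ 737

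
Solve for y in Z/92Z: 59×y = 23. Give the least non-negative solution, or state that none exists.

gcd(59, 92) = 1, so a unique solution mod 92 exists.
59⁻¹ ≡ 39 (mod 92).
y ≡ 39×23 ≡ 69 (mod 92).

69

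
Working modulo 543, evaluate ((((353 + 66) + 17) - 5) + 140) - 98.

473

353 + 66 = 419
419 + 17 = 436
436 - 5 = 431
431 + 140 = 571 ≡ 28 (mod 543)
28 - 98 = -70 ≡ 473 (mod 543)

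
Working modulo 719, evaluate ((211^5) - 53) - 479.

519

(211)^5 ≡ 332 (mod 719)
332 - 53 = 279
279 - 479 = -200 ≡ 519 (mod 719)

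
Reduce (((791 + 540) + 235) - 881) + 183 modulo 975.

791 + 540 = 1331 ≡ 356 (mod 975)
356 + 235 = 591
591 - 881 = -290 ≡ 685 (mod 975)
685 + 183 = 868

868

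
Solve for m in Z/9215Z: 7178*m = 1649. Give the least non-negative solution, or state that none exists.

58

gcd(7178, 9215) = 97, and 97 | 1649, so solutions exist.
Divide through by 97: 74*m = 17 (mod 95).
74⁻¹ ≡ 9 (mod 95).
m ≡ 9*17 ≡ 58 (mod 95).
The smallest non-negative solution is m = 58.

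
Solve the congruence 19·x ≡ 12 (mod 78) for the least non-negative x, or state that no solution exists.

54

gcd(19, 78) = 1, so a unique solution mod 78 exists.
19⁻¹ ≡ 37 (mod 78).
x ≡ 37·12 ≡ 54 (mod 78).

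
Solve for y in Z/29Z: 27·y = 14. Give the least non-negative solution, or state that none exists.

22

gcd(27, 29) = 1, so a unique solution mod 29 exists.
27⁻¹ ≡ 14 (mod 29).
y ≡ 14·14 ≡ 22 (mod 29).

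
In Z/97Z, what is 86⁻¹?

44

Run the extended Euclidean algorithm:
97 = 1·86 + 11
86 = 7·11 + 9
11 = 1·9 + 2
9 = 4·2 + 1
2 = 2·1 + 0
gcd(86, 97) = 1, so the inverse exists.
Bézout: 1 = −39·97 + 44·86.
So 86⁻¹ ≡ 44 (mod 97).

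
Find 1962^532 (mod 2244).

532 in binary is 1000010100, i.e. 532 = 512 + 16 + 4.
1962^1 ≡ 1962 (mod 2244)
1962^2 ≡ 1962^2 = 3849444 ≡ 984 (mod 2244)
1962^4 ≡ 984^2 = 968256 ≡ 1092 (mod 2244)
1962^8 ≡ 1092^2 = 1192464 ≡ 900 (mod 2244)
1962^16 ≡ 900^2 = 810000 ≡ 2160 (mod 2244)
1962^32 ≡ 2160^2 = 4665600 ≡ 324 (mod 2244)
1962^64 ≡ 324^2 = 104976 ≡ 1752 (mod 2244)
1962^128 ≡ 1752^2 = 3069504 ≡ 1956 (mod 2244)
1962^256 ≡ 1956^2 = 3825936 ≡ 2160 (mod 2244)
1962^512 ≡ 2160^2 = 4665600 ≡ 324 (mod 2244)
1962^532 = 1962^512 · 1962^16 · 1962^4 ≡ 324 · 2160 · 1092 (mod 2244).
Accumulate the product:
324 · 2160 = 699840 ≡ 1956
1956 · 1092 = 2135952 ≡ 1908

1908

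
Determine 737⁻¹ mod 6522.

6522 = 8*737 + 626
737 = 1*626 + 111
626 = 5*111 + 71
111 = 1*71 + 40
71 = 1*40 + 31
40 = 1*31 + 9
31 = 3*9 + 4
9 = 2*4 + 1
4 = 4*1 + 0
gcd(737, 6522) = 1, so the inverse exists.
Back-substitute for 1:
1 = 1*9 − 2*4
  = −2*31 + 7*9
  = 7*40 − 9*31
  = −9*71 + 16*40
  = 16*111 − 25*71
  = −25*626 + 141*111
  = 141*737 − 166*626
  = −166*6522 + 1469*737
So 737⁻¹ ≡ 1469 (mod 6522).

1469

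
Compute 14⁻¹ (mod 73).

73 = 5*14 + 3
14 = 4*3 + 2
3 = 1*2 + 1
2 = 2*1 + 0
gcd(14, 73) = 1, so the inverse exists.
Back-substitute for 1:
1 = 1*3 − 1*2
  = −1*14 + 5*3
  = 5*73 − 26*14
So 14⁻¹ ≡ −26 ≡ 47 (mod 73).

47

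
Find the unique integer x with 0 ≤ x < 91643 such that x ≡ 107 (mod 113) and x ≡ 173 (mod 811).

113⁻¹ mod 811: 113×689 ≡ 1 (mod 811), so 113⁻¹ ≡ 689.
x = 107 + 113×((173 − 107)×689 mod 811) = 107 + 113×58 = 6661.

6661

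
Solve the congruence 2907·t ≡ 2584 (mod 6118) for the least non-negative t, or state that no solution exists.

144

gcd(2907, 6118) = 19, and 19 | 2584, so solutions exist.
Divide through by 19: 153·t = 136 (mod 322).
153⁻¹ ≡ 181 (mod 322).
t ≡ 181·136 ≡ 144 (mod 322).
The smallest non-negative solution is t = 144.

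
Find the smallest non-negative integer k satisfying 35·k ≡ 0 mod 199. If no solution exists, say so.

0

gcd(35, 199) = 1, so a unique solution mod 199 exists.
35⁻¹ ≡ 91 (mod 199).
k ≡ 91·0 ≡ 0 (mod 199).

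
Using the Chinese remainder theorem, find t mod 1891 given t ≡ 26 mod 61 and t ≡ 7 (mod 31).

61⁻¹ mod 31: 61·30 ≡ 1 (mod 31), so 61⁻¹ ≡ 30.
t = 26 + 61·((7 − 26)·30 mod 31) = 26 + 61·19 = 1185.

1185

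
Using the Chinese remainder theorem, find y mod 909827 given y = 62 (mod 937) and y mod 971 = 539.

937⁻¹ mod 971: 937*257 ≡ 1 (mod 971), so 937⁻¹ ≡ 257.
y = 62 + 937*((539 − 62)*257 mod 971) = 62 + 937*243 = 227753.

227753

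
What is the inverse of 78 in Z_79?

79 = 1·78 + 1
78 = 78·1 + 0
gcd(78, 79) = 1, so the inverse exists.
Bézout: 1 = 1·79 − 1·78.
So 78⁻¹ ≡ −1 ≡ 78 (mod 79).

78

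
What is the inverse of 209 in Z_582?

401

By the extended Euclidean algorithm:
582 = 2·209 + 164
209 = 1·164 + 45
164 = 3·45 + 29
45 = 1·29 + 16
29 = 1·16 + 13
16 = 1·13 + 3
13 = 4·3 + 1
3 = 3·1 + 0
gcd(209, 582) = 1, so the inverse exists.
Bézout: 1 = 65·582 − 181·209.
So 209⁻¹ ≡ −181 ≡ 401 (mod 582).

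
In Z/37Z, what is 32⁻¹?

By the extended Euclidean algorithm:
37 = 1*32 + 5
32 = 6*5 + 2
5 = 2*2 + 1
2 = 2*1 + 0
gcd(32, 37) = 1, so the inverse exists.
Bézout: 1 = 13*37 − 15*32.
So 32⁻¹ ≡ −15 ≡ 22 (mod 37).

22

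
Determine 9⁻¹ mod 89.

10

By the extended Euclidean algorithm:
89 = 9*9 + 8
9 = 1*8 + 1
8 = 8*1 + 0
gcd(9, 89) = 1, so the inverse exists.
Back-substitute for 1:
1 = 1*9 − 1*8
  = −1*89 + 10*9
So 9⁻¹ ≡ 10 (mod 89).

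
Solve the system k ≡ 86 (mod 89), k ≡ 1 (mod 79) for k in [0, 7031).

89⁻¹ mod 79: 89×8 ≡ 1 (mod 79), so 89⁻¹ ≡ 8.
k = 86 + 89×((1 − 86)×8 mod 79) = 86 + 89×31 = 2845.

2845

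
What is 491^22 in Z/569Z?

Compute successive squares:
491^1 ≡ 491 (mod 569)
491^2 ≡ 491^2 = 241081 ≡ 394 (mod 569)
491^4 ≡ 394^2 = 155236 ≡ 468 (mod 569)
491^8 ≡ 468^2 = 219024 ≡ 528 (mod 569)
491^16 ≡ 528^2 = 278784 ≡ 543 (mod 569)
491^22 = 491^16 · 491^4 · 491^2 ≡ 543 · 468 · 394 (mod 569).
Accumulate the product:
543 · 468 = 254124 ≡ 350
350 · 394 = 137900 ≡ 202

202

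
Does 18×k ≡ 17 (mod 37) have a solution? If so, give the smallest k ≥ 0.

gcd(18, 37) = 1, so a unique solution mod 37 exists.
18⁻¹ ≡ 35 (mod 37).
k ≡ 35×17 ≡ 3 (mod 37).

3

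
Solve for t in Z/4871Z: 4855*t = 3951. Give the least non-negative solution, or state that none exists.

2493

gcd(4855, 4871) = 1, so a unique solution mod 4871 exists.
4855⁻¹ ≡ 2131 (mod 4871).
t ≡ 2131*3951 ≡ 2493 (mod 4871).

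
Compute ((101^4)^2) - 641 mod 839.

64

(101)^4 ≡ 70 (mod 839)
(70)^2 ≡ 705 (mod 839)
705 - 641 = 64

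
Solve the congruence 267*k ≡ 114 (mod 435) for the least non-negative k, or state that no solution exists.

77

gcd(267, 435) = 3, and 3 | 114, so solutions exist.
Divide through by 3: 89*k mod 145 = 38.
89⁻¹ ≡ 44 (mod 145).
k ≡ 44*38 ≡ 77 (mod 145).
The smallest non-negative solution is k = 77.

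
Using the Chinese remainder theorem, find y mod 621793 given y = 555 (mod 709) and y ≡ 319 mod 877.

709⁻¹ mod 877: 709*569 ≡ 1 (mod 877), so 709⁻¹ ≡ 569.
y = 555 + 709*((319 − 555)*569 mod 877) = 555 + 709*774 = 549321.

549321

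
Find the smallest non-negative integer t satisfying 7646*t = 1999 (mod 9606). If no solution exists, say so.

no solution

gcd(7646, 9606) = 2, and 2 does not divide 1999.
So the congruence has no solution.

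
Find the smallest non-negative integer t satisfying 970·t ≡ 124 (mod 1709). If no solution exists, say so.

1170

gcd(970, 1709) = 1, so a unique solution mod 1709 exists.
970⁻¹ ≡ 37 (mod 1709).
t ≡ 37·124 ≡ 1170 (mod 1709).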